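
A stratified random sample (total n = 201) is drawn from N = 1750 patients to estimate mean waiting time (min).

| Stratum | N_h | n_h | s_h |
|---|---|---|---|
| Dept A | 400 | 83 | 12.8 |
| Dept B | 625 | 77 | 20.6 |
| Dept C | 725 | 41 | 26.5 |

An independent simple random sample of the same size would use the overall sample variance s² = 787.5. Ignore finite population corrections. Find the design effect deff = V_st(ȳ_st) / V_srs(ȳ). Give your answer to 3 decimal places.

V̂(ȳ_st) = Σ W_h² s_h²/n_h, with W_h = N_h/N and N = 1750:
  stratum Dept A: (400/1750)²·12.8²/83 = 0.10313
  stratum Dept B: (625/1750)²·20.6²/77 = 0.702955
  stratum Dept C: (725/1750)²·26.5²/41 = 2.93973
V_st = 3.74582
V_srs = s²/n = 787.5/201 = 3.91791
deff = V_st / V_srs = 3.74582/3.91791 = 0.9561

deff ≈ 0.956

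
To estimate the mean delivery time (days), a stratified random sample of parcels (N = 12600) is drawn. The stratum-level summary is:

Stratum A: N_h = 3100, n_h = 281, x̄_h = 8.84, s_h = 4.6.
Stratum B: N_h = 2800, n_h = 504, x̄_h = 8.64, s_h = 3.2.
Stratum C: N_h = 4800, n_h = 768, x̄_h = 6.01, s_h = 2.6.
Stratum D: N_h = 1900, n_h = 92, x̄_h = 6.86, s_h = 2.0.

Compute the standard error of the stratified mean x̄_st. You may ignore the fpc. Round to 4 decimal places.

V̂(x̄_st) = Σ W_h² s_h²/n_h, with W_h = N_h/N and N = 12600:
  stratum A: (3100/12600)²·4.6²/281 = 0.00455818
  stratum B: (2800/12600)²·3.2²/504 = 0.00100333
  stratum C: (4800/12600)²·2.6²/768 = 0.0012774
  stratum D: (1900/12600)²·2.0²/92 = 0.00098864
V̂(x̄_st) = 0.00782755
SE(x̄_st) = √0.00782755 = 0.0884735

SE(x̄_st) ≈ 0.0885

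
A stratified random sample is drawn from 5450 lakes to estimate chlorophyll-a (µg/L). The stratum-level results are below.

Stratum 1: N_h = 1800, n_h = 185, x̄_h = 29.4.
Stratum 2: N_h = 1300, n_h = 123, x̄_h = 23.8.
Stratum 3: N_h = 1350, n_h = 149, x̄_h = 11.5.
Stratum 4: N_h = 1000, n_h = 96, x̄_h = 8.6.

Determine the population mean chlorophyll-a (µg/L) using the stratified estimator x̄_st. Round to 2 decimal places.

N = Σ N_h = 5450. Stratum weights W_h = N_h/N.
x̄_st = (1800·29.4 + 1300·23.8 + 1350·11.5 + 1000·8.6) / 5450 = 19.8138

x̄_st ≈ 19.81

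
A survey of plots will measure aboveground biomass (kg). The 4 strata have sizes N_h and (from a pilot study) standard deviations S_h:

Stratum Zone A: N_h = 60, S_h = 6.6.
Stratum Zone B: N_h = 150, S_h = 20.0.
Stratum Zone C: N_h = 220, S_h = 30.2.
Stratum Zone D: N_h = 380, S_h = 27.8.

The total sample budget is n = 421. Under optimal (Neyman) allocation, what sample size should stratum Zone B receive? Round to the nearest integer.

Neyman allocation: n_h = n · N_h S_h / Σ N_i S_i, with n = 421.
  stratum Zone A: N_h·S_h = 60·6.6 = 396.00
  stratum Zone B: N_h·S_h = 150·20.0 = 3000.00
  stratum Zone C: N_h·S_h = 220·30.2 = 6644.00
  stratum Zone D: N_h·S_h = 380·27.8 = 10564.00
Σ N_h S_h = 20604.00
n for stratum Zone B = 421·3000.00/20604.00 = 61.299 → 61

61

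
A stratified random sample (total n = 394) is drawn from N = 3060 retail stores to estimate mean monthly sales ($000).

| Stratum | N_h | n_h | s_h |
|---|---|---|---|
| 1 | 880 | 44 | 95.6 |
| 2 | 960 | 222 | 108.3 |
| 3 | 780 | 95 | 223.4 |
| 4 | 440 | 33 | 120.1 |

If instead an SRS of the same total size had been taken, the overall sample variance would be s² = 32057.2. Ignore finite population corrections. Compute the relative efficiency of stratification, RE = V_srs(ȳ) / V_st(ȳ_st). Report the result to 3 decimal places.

V̂(ȳ_st) = Σ W_h² s_h²/n_h, with W_h = N_h/N and N = 3060:
  stratum 1: (880/3060)²·95.6²/44 = 17.1785
  stratum 2: (960/3060)²·108.3²/222 = 5.2
  stratum 3: (780/3060)²·223.4²/95 = 34.1341
  stratum 4: (440/3060)²·120.1²/33 = 9.03721
V_st = 65.5499
V_srs = s²/n = 32057.2/394 = 81.3635
Relative efficiency = V_srs / V_st = 81.3635/65.5499 = 1.2412

RE ≈ 1.241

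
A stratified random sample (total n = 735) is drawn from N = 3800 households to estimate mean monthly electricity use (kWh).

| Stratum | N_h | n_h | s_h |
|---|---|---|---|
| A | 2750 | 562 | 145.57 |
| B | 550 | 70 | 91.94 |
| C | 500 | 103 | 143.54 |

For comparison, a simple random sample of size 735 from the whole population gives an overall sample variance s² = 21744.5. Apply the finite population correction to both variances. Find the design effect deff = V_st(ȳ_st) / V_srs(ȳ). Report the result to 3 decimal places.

V̂(ȳ_st) = Σ W_h² (1 − n_h/N_h) s_h²/n_h, with W_h = N_h/N and N = 3800:
  stratum A: (2750/3800)²·(1 − 562/2750)·145.57²/562 = 15.7116
  stratum B: (550/3800)²·(1 − 70/550)·91.94²/70 = 2.20774
  stratum C: (500/3800)²·(1 − 103/500)·143.54²/103 = 2.74981
V_st = 20.6691
V_srs = (1 − 735/3800)·21744.5/735 = 23.8621
deff = V_st / V_srs = 20.6691/23.8621 = 0.8662

deff ≈ 0.866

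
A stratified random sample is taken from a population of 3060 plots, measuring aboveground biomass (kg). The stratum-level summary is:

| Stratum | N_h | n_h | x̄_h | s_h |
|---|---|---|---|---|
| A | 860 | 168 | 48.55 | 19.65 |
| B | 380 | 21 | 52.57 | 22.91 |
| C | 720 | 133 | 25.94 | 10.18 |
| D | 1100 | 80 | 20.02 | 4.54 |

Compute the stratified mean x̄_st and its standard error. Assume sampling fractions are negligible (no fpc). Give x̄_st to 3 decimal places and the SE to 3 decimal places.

x̄_st = Σ W_h x̄_h = (860·48.55 + 380·52.57 + 720·25.94 + 1100·20.02)/3060 = 33.47333
V̂(x̄_st) = Σ W_h² s_h²/n_h, with W_h = N_h/N and N = 3060:
  stratum A: (860/3060)²·19.65²/168 = 0.181539
  stratum B: (380/3060)²·22.91²/21 = 0.385439
  stratum C: (720/3060)²·10.18²/133 = 0.0431386
  stratum D: (1100/3060)²·4.54²/80 = 0.0332939
V̂(x̄_st) = 0.64341
SE(x̄_st) = √0.64341 = 0.802128

x̄_st ≈ 33.473, SE ≈ 0.802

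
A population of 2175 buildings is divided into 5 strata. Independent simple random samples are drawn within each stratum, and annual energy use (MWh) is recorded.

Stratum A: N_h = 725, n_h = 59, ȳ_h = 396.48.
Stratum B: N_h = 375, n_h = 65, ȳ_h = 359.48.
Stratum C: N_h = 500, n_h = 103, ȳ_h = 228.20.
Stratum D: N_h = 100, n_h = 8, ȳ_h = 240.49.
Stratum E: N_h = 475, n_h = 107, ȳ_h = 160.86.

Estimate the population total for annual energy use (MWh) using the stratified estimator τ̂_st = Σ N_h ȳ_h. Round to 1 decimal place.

τ̂_st = Σ N_h ȳ_h = 725·396.48 + 375·359.48 + 500·228.20 + 100·240.49 + 475·160.86 = 636810.5

τ̂_st ≈ 636810.5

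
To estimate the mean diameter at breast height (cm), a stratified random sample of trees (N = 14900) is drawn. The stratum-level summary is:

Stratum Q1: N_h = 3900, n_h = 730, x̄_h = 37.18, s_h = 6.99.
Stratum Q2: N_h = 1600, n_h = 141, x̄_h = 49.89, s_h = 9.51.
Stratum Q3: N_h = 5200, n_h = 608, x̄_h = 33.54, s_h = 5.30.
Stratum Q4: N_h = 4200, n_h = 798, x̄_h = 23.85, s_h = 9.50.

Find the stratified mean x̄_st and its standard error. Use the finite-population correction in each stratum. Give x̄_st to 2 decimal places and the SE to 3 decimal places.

x̄_st = Σ W_h x̄_h = (3900·37.18 + 1600·49.89 + 5200·33.54 + 4200·23.85)/14900 = 33.51705
V̂(x̄_st) = Σ W_h² (1 − n_h/N_h) s_h²/n_h, with W_h = N_h/N and N = 14900:
  stratum Q1: (3900/14900)²·(1 − 730/3900)·6.99²/730 = 0.0037272
  stratum Q2: (1600/14900)²·(1 − 141/1600)·9.51²/141 = 0.00674442
  stratum Q3: (5200/14900)²·(1 − 608/5200)·5.30²/608 = 0.00496914
  stratum Q4: (4200/14900)²·(1 − 798/4200)·9.50²/798 = 0.00727873
V̂(x̄_st) = 0.0227195
SE(x̄_st) = √0.0227195 = 0.15073

x̄_st ≈ 33.52, SE ≈ 0.151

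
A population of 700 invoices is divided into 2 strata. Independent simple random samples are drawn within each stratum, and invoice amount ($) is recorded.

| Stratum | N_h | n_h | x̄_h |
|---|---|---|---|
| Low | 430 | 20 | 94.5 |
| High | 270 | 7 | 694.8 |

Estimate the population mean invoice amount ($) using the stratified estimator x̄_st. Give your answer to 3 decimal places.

N = Σ N_h = 700. Stratum weights W_h = N_h/N.
x̄_st = (430·94.5 + 270·694.8) / 700 = 326.04429

x̄_st ≈ 326.044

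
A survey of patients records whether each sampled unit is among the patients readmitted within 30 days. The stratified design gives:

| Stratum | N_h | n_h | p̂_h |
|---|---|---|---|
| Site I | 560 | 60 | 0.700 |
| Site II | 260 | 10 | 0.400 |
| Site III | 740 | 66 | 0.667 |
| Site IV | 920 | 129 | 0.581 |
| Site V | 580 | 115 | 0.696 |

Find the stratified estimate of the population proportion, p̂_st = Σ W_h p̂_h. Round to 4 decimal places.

N = 3060; stratum weights W_h = N_h/N.
p̂_st = Σ W_h p̂_h = (560·0.700 + 260·0.400 + 740·0.667 + 920·0.581 + 580·0.696)/3060 = 0.62999

p̂_st ≈ 0.6300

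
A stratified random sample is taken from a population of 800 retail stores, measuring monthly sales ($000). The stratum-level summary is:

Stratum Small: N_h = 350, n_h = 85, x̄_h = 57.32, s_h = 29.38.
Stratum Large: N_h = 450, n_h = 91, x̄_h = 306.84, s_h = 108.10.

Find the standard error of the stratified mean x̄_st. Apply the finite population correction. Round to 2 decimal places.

SE(x̄_st) ≈ 5.82

V̂(x̄_st) = Σ W_h² (1 − n_h/N_h) s_h²/n_h, with W_h = N_h/N and N = 800:
  stratum Small: (350/800)²·(1 − 85/350)·29.38²/85 = 1.4717
  stratum Large: (450/800)²·(1 − 91/450)·108.10²/91 = 32.4143
V̂(x̄_st) = 33.886
SE(x̄_st) = √33.886 = 5.82117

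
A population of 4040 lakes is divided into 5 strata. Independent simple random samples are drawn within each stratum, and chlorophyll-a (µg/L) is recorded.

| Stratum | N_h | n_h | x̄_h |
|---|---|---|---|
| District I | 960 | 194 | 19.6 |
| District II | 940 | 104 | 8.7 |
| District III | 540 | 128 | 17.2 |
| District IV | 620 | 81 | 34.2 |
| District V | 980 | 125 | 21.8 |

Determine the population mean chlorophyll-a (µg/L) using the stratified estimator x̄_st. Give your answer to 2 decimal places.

x̄_st ≈ 19.52

N = Σ N_h = 4040. Stratum weights W_h = N_h/N.
x̄_st = (960·19.6 + 940·8.7 + 540·17.2 + 620·34.2 + 980·21.8) / 4040 = 19.5173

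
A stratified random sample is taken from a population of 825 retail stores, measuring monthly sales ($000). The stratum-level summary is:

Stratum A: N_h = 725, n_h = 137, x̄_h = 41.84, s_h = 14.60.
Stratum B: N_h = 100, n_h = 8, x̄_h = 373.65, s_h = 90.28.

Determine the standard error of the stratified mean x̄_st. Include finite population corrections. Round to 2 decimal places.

SE(x̄_st) ≈ 3.84

V̂(x̄_st) = Σ W_h² (1 − n_h/N_h) s_h²/n_h, with W_h = N_h/N and N = 825:
  stratum A: (725/825)²·(1 − 137/725)·14.60²/137 = 0.974524
  stratum B: (100/825)²·(1 − 8/100)·90.28²/8 = 13.7712
V̂(x̄_st) = 14.7458
SE(x̄_st) = √14.7458 = 3.84002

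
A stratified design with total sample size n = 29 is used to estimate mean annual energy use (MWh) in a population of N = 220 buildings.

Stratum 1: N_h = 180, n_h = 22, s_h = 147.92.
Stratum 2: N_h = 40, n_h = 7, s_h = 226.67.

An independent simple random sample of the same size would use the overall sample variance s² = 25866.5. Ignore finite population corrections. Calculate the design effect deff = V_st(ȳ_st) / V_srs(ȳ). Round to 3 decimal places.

V̂(ȳ_st) = Σ W_h² s_h²/n_h, with W_h = N_h/N and N = 220:
  stratum 1: (180/220)²·147.92²/22 = 665.78
  stratum 2: (40/220)²·226.67²/7 = 242.641
V_st = 908.421
V_srs = s²/n = 25866.5/29 = 891.948
deff = V_st / V_srs = 908.421/891.948 = 1.0185

deff ≈ 1.018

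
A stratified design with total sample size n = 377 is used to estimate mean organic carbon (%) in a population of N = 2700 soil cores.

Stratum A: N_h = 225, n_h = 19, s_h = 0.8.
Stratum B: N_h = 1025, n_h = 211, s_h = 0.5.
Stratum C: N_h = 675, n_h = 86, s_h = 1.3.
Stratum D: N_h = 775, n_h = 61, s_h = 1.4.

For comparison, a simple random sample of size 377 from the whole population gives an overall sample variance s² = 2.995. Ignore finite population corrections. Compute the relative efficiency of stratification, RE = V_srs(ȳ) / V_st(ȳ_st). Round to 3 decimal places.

V̂(ȳ_st) = Σ W_h² s_h²/n_h, with W_h = N_h/N and N = 2700:
  stratum A: (225/2700)²·0.8²/19 = 0.000233918
  stratum B: (1025/2700)²·0.5²/211 = 0.000170757
  stratum C: (675/2700)²·1.3²/86 = 0.0012282
  stratum D: (775/2700)²·1.4²/61 = 0.00264729
V_st = 0.00428017
V_srs = s²/n = 2.995/377 = 0.0079443
Relative efficiency = V_srs / V_st = 0.0079443/0.00428017 = 1.8561

RE ≈ 1.856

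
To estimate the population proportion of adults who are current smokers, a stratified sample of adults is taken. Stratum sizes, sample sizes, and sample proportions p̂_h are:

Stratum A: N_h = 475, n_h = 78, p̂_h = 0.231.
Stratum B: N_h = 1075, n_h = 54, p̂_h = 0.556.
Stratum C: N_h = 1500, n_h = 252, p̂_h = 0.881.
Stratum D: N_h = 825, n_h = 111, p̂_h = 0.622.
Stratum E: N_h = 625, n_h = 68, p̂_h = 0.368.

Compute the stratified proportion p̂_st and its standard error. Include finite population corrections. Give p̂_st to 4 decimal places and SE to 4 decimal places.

N = 4500; stratum weights W_h = N_h/N.
p̂_st = Σ W_h p̂_h = (475·0.231 + 1075·0.556 + 1500·0.881 + 825·0.622 + 625·0.368)/4500 = 0.61602
V̂(p̂_st) = Σ W_h² (1 − n_h/N_h) p̂_h(1−p̂_h)/(n_h−1):
  stratum A: (475/4500)²·(1 − 78/475)·0.231·0.769/77 = 2.14836e-05
  stratum B: (1075/4500)²·(1 − 54/1075)·0.556·0.444/53 = 0.000252459
  stratum C: (1500/4500)²·(1 − 252/1500)·0.881·0.119/251 = 3.86127e-05
  stratum D: (825/4500)²·(1 − 111/825)·0.622·0.378/110 = 6.21751e-05
  stratum E: (625/4500)²·(1 − 68/625)·0.368·0.632/67 = 5.96761e-05
V̂(p̂_st) = 0.000434407; SE = √V̂ = 0.0208424

p̂_st ≈ 0.6160, SE ≈ 0.0208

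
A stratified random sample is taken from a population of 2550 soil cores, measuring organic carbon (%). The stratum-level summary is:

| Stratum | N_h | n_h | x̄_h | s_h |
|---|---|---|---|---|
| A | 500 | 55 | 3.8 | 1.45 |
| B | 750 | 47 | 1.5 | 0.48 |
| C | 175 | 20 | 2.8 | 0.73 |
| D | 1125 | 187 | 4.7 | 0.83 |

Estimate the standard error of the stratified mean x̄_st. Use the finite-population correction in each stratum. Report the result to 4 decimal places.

SE(x̄_st) ≈ 0.0491

V̂(x̄_st) = Σ W_h² (1 − n_h/N_h) s_h²/n_h, with W_h = N_h/N and N = 2550:
  stratum A: (500/2550)²·(1 − 55/500)·1.45²/55 = 0.00130805
  stratum B: (750/2550)²·(1 − 47/750)·0.48²/47 = 0.000397485
  stratum C: (175/2550)²·(1 − 20/175)·0.73²/20 = 0.000111149
  stratum D: (1125/2550)²·(1 − 187/1125)·0.83²/187 = 0.000597846
V̂(x̄_st) = 0.00241453
SE(x̄_st) = √0.00241453 = 0.0491378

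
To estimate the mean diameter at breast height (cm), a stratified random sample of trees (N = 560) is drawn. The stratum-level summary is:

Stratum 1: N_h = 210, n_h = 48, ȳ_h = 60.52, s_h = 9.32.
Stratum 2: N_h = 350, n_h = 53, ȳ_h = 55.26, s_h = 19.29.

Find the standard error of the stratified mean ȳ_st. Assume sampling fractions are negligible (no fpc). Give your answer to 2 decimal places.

SE(ȳ_st) ≈ 1.73

V̂(ȳ_st) = Σ W_h² s_h²/n_h, with W_h = N_h/N and N = 560:
  stratum 1: (210/560)²·9.32²/48 = 0.25448
  stratum 2: (350/560)²·19.29²/53 = 2.74251
V̂(ȳ_st) = 2.99699
SE(ȳ_st) = √2.99699 = 1.73118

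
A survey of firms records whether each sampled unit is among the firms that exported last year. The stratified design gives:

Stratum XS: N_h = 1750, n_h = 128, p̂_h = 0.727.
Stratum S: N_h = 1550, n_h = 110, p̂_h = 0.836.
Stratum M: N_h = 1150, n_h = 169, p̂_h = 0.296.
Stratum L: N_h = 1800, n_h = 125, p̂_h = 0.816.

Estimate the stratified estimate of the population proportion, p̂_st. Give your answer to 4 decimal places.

p̂_st ≈ 0.7004

N = 6250; stratum weights W_h = N_h/N.
p̂_st = Σ W_h p̂_h = (1750·0.727 + 1550·0.836 + 1150·0.296 + 1800·0.816)/6250 = 0.70036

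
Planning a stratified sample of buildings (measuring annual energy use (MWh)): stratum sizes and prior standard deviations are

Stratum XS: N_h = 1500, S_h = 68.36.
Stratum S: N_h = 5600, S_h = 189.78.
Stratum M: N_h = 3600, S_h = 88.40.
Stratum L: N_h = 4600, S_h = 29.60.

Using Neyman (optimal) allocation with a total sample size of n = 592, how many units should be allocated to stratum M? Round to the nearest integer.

Neyman allocation: n_h = n · N_h S_h / Σ N_i S_i, with n = 592.
  stratum XS: N_h·S_h = 1500·68.36 = 102540.00
  stratum S: N_h·S_h = 5600·189.78 = 1062768.00
  stratum M: N_h·S_h = 3600·88.40 = 318240.00
  stratum L: N_h·S_h = 4600·29.60 = 136160.00
Σ N_h S_h = 1619708.00
n for stratum M = 592·318240.00/1619708.00 = 116.316 → 116

116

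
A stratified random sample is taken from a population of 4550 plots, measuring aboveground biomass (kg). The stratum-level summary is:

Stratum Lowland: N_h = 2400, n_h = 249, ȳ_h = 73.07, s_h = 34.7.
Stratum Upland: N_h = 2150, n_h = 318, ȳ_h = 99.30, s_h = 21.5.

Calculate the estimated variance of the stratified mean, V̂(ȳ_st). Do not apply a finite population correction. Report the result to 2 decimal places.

V̂(ȳ_st) = Σ W_h² s_h²/n_h, with W_h = N_h/N and N = 4550:
  stratum Lowland: (2400/4550)²·34.7²/249 = 1.34542
  stratum Upland: (2150/4550)²·21.5²/318 = 0.324567
V̂(ȳ_st) = 1.66999

V̂(ȳ_st) ≈ 1.67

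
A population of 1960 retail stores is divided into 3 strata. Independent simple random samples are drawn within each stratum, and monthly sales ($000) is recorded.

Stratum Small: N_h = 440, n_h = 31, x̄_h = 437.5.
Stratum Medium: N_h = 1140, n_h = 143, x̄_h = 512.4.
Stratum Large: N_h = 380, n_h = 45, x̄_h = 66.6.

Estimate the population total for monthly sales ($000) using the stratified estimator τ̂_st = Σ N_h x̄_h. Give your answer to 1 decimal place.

τ̂_st ≈ 801944.0

τ̂_st = Σ N_h x̄_h = 440·437.5 + 1140·512.4 + 380·66.6 = 801944.0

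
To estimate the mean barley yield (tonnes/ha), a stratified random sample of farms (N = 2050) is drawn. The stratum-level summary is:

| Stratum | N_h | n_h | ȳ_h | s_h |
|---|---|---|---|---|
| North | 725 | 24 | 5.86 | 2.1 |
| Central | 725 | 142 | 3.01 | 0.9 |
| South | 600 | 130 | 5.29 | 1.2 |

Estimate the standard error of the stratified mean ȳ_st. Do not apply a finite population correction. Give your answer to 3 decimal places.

V̂(ȳ_st) = Σ W_h² s_h²/n_h, with W_h = N_h/N and N = 2050:
  stratum North: (725/2050)²·2.1²/24 = 0.0229824
  stratum Central: (725/2050)²·0.9²/142 = 0.000713452
  stratum South: (600/2050)²·1.2²/130 = 0.000948886
V̂(ȳ_st) = 0.0246448
SE(ȳ_st) = √0.0246448 = 0.156986

SE(ȳ_st) ≈ 0.157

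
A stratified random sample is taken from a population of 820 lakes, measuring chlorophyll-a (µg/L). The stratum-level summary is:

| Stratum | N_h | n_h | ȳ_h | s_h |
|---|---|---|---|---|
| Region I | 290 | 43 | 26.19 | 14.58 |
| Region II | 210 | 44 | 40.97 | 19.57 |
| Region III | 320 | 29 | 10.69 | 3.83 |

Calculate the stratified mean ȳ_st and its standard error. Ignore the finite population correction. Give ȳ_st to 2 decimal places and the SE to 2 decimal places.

ȳ_st = Σ W_h ȳ_h = (290·26.19 + 210·40.97 + 320·10.69)/820 = 23.92634
V̂(ȳ_st) = Σ W_h² s_h²/n_h, with W_h = N_h/N and N = 820:
  stratum Region I: (290/820)²·14.58²/43 = 0.618322
  stratum Region II: (210/820)²·19.57²/44 = 0.570873
  stratum Region III: (320/820)²·3.83²/29 = 0.0770321
V̂(ȳ_st) = 1.26623
SE(ȳ_st) = √1.26623 = 1.12527

ȳ_st ≈ 23.93, SE ≈ 1.13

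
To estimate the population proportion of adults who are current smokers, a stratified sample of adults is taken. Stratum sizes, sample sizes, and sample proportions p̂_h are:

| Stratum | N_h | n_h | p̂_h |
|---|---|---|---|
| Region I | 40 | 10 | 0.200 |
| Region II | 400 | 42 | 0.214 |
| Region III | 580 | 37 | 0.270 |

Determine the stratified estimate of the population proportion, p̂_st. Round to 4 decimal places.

N = 1020; stratum weights W_h = N_h/N.
p̂_st = Σ W_h p̂_h = (40·0.200 + 400·0.214 + 580·0.270)/1020 = 0.24529

p̂_st ≈ 0.2453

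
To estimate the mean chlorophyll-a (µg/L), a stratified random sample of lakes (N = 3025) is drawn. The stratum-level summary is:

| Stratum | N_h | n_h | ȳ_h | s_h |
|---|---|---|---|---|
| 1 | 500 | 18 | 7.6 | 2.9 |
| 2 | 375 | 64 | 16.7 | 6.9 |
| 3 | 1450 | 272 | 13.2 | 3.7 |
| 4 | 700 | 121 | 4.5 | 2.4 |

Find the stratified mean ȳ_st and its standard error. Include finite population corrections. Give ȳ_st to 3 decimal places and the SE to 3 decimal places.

ȳ_st ≈ 10.695, SE ≈ 0.182

ȳ_st = Σ W_h ȳ_h = (500·7.6 + 375·16.7 + 1450·13.2 + 700·4.5)/3025 = 10.69504
V̂(ȳ_st) = Σ W_h² (1 − n_h/N_h) s_h²/n_h, with W_h = N_h/N and N = 3025:
  stratum 1: (500/3025)²·(1 − 18/500)·2.9²/18 = 0.0123052
  stratum 2: (375/3025)²·(1 − 64/375)·6.9²/64 = 0.00948111
  stratum 3: (1450/3025)²·(1 − 272/1450)·3.7²/272 = 0.00939501
  stratum 4: (700/3025)²·(1 − 121/700)·2.4²/121 = 0.00210845
V̂(ȳ_st) = 0.0332898
SE(ȳ_st) = √0.0332898 = 0.182455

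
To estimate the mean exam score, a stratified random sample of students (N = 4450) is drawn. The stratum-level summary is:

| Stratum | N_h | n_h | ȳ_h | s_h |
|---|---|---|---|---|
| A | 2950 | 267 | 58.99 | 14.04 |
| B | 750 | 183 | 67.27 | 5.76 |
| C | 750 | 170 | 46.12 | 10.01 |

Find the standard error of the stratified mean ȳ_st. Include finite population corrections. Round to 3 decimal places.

SE(ȳ_st) ≈ 0.559

V̂(ȳ_st) = Σ W_h² (1 − n_h/N_h) s_h²/n_h, with W_h = N_h/N and N = 4450:
  stratum A: (2950/4450)²·(1 − 267/2950)·14.04²/267 = 0.295084
  stratum B: (750/4450)²·(1 − 183/750)·5.76²/183 = 0.0038933
  stratum C: (750/4450)²·(1 − 170/750)·10.01²/170 = 0.0129476
V̂(ȳ_st) = 0.311925
SE(ȳ_st) = √0.311925 = 0.558502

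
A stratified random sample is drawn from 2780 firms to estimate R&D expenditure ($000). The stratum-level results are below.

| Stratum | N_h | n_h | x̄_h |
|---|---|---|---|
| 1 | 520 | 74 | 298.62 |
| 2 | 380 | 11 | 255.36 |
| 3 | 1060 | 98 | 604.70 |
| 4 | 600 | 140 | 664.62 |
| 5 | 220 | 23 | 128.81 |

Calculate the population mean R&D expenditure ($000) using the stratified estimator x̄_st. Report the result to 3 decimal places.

N = Σ N_h = 2780. Stratum weights W_h = N_h/N.
x̄_st = (520·298.62 + 380·255.36 + 1060·604.70 + 600·664.62 + 220·128.81) / 2780 = 474.96813

x̄_st ≈ 474.968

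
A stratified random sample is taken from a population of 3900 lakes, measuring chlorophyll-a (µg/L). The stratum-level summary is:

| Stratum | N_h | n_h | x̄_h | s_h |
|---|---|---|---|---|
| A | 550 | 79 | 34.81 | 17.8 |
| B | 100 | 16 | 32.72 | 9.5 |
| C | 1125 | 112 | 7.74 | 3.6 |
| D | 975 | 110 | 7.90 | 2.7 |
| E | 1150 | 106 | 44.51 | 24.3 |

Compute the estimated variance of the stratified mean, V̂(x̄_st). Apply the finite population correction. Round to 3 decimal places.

V̂(x̄_st) ≈ 0.523

V̂(x̄_st) = Σ W_h² (1 − n_h/N_h) s_h²/n_h, with W_h = N_h/N and N = 3900:
  stratum A: (550/3900)²·(1 − 79/550)·17.8²/79 = 0.0683073
  stratum B: (100/3900)²·(1 − 16/100)·9.5²/16 = 0.00311514
  stratum C: (1125/3900)²·(1 − 112/1125)·3.6²/112 = 0.00867001
  stratum D: (975/3900)²·(1 − 110/975)·2.7²/110 = 0.00367474
  stratum E: (1150/3900)²·(1 − 106/1150)·24.3²/106 = 0.43972
V̂(x̄_st) = 0.523487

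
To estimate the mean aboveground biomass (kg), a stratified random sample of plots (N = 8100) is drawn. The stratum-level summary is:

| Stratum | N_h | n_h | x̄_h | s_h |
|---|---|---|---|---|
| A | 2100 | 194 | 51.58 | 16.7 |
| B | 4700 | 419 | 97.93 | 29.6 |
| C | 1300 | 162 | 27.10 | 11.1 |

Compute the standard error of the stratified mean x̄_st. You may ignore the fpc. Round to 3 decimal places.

V̂(x̄_st) = Σ W_h² s_h²/n_h, with W_h = N_h/N and N = 8100:
  stratum A: (2100/8100)²·16.7²/194 = 0.0966273
  stratum B: (4700/8100)²·29.6²/419 = 0.704036
  stratum C: (1300/8100)²·11.1²/162 = 0.0195906
V̂(x̄_st) = 0.820254
SE(x̄_st) = √0.820254 = 0.905679

SE(x̄_st) ≈ 0.906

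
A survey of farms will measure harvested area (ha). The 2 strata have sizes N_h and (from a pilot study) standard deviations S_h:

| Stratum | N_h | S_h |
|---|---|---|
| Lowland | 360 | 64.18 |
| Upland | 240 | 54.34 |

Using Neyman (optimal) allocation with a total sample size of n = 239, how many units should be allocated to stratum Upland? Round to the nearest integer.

Neyman allocation: n_h = n · N_h S_h / Σ N_i S_i, with n = 239.
  stratum Lowland: N_h·S_h = 360·64.18 = 23104.80
  stratum Upland: N_h·S_h = 240·54.34 = 13041.60
Σ N_h S_h = 36146.40
n for stratum Upland = 239·13041.60/36146.40 = 86.231 → 86

86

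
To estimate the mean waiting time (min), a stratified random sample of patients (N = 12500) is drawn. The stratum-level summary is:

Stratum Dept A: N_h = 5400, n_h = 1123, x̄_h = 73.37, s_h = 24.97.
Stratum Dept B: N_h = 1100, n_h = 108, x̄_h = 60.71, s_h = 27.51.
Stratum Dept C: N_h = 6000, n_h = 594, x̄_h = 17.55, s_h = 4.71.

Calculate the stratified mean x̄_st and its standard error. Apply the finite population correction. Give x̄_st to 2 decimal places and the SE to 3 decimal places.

x̄_st = Σ W_h x̄_h = (5400·73.37 + 1100·60.71 + 6000·17.55)/12500 = 45.46232
V̂(x̄_st) = Σ W_h² (1 − n_h/N_h) s_h²/n_h, with W_h = N_h/N and N = 12500:
  stratum Dept A: (5400/12500)²·(1 − 1123/5400)·24.97²/1123 = 0.0820673
  stratum Dept B: (1100/12500)²·(1 − 108/1100)·27.51²/108 = 0.0489375
  stratum Dept C: (6000/12500)²·(1 − 594/6000)·4.71²/594 = 0.00775287
V̂(x̄_st) = 0.138758
SE(x̄_st) = √0.138758 = 0.372502

x̄_st ≈ 45.46, SE ≈ 0.373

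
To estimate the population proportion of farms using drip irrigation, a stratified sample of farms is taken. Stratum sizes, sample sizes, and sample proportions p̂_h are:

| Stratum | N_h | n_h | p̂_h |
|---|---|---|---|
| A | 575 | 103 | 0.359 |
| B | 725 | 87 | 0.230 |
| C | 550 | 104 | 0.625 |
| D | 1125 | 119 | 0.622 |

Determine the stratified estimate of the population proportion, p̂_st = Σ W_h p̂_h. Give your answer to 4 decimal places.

p̂_st ≈ 0.4762

N = 2975; stratum weights W_h = N_h/N.
p̂_st = Σ W_h p̂_h = (575·0.359 + 725·0.230 + 550·0.625 + 1125·0.622)/2975 = 0.47619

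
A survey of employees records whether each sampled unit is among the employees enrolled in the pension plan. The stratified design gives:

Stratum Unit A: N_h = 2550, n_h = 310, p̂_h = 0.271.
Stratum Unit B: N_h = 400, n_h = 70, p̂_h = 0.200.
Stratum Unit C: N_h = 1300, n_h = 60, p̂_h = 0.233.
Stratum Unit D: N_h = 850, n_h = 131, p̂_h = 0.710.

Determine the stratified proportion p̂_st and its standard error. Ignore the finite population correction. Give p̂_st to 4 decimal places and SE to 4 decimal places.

p̂_st ≈ 0.3289, SE ≈ 0.0204

N = 5100; stratum weights W_h = N_h/N.
p̂_st = Σ W_h p̂_h = (2550·0.271 + 400·0.200 + 1300·0.233 + 850·0.710)/5100 = 0.32891
V̂(p̂_st) = Σ W_h² p̂_h(1−p̂_h)/(n_h−1):
  stratum Unit A: (2550/5100)²·0.271·0.729/309 = 0.000159837
  stratum Unit B: (400/5100)²·0.200·0.800/69 = 1.42643e-05
  stratum Unit C: (1300/5100)²·0.233·0.767/59 = 0.000196809
  stratum Unit D: (850/5100)²·0.710·0.290/130 = 4.39957e-05
V̂(p̂_st) = 0.000414907; SE = √V̂ = 0.0203693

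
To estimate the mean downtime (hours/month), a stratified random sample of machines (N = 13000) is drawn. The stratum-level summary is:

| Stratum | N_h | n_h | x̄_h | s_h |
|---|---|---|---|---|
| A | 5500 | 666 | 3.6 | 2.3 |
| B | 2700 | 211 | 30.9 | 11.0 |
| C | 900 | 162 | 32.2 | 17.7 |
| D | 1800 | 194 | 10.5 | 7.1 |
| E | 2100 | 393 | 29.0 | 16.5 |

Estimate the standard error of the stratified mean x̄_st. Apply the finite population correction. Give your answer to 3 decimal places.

V̂(x̄_st) = Σ W_h² (1 − n_h/N_h) s_h²/n_h, with W_h = N_h/N and N = 13000:
  stratum A: (5500/13000)²·(1 − 666/5500)·2.3²/666 = 0.00124958
  stratum B: (2700/13000)²·(1 − 211/2700)·11.0²/211 = 0.0228037
  stratum C: (900/13000)²·(1 − 162/900)·17.7²/162 = 0.00760053
  stratum D: (1800/13000)²·(1 − 194/1800)·7.1²/194 = 0.00444474
  stratum E: (2100/13000)²·(1 − 393/2100)·16.5²/393 = 0.014694
V̂(x̄_st) = 0.0507926
SE(x̄_st) = √0.0507926 = 0.225372

SE(x̄_st) ≈ 0.225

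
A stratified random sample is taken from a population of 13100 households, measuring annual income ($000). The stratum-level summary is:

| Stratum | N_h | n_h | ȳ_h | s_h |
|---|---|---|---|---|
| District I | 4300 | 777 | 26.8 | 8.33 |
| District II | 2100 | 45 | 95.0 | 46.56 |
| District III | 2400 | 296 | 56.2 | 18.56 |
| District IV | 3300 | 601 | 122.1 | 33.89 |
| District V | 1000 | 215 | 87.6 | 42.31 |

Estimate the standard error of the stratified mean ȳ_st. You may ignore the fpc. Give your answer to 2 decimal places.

SE(ȳ_st) ≈ 1.21

V̂(ȳ_st) = Σ W_h² s_h²/n_h, with W_h = N_h/N and N = 13100:
  stratum District I: (4300/13100)²·8.33²/777 = 0.00962195
  stratum District II: (2100/13100)²·46.56²/45 = 1.23797
  stratum District III: (2400/13100)²·18.56²/296 = 0.0390611
  stratum District IV: (3300/13100)²·33.89²/601 = 0.12127
  stratum District V: (1000/13100)²·42.31²/215 = 0.0485182
V̂(ȳ_st) = 1.45644
SE(ȳ_st) = √1.45644 = 1.20683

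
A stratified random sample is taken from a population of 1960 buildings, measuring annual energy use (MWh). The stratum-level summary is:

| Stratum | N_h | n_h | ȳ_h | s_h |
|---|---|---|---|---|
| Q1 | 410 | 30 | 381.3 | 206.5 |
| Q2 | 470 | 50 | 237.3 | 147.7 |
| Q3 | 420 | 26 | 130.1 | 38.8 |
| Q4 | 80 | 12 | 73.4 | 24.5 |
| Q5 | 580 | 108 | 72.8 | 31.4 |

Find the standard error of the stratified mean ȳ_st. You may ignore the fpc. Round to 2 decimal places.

SE(ȳ_st) ≈ 9.53

V̂(ȳ_st) = Σ W_h² s_h²/n_h, with W_h = N_h/N and N = 1960:
  stratum Q1: (410/1960)²·206.5²/30 = 62.1977
  stratum Q2: (470/1960)²·147.7²/50 = 25.0885
  stratum Q3: (420/1960)²·38.8²/26 = 2.65874
  stratum Q4: (80/1960)²·24.5²/12 = 0.0833333
  stratum Q5: (580/1960)²·31.4²/108 = 0.799428
V̂(ȳ_st) = 90.8277
SE(ȳ_st) = √90.8277 = 9.53036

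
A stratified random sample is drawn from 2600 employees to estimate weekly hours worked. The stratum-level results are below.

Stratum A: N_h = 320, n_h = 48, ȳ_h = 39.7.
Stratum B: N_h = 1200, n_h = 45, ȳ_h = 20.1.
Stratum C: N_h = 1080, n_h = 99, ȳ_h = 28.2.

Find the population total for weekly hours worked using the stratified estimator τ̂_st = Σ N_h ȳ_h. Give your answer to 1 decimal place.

τ̂_st = Σ N_h ȳ_h = 320·39.7 + 1200·20.1 + 1080·28.2 = 67280.0

τ̂_st ≈ 67280.0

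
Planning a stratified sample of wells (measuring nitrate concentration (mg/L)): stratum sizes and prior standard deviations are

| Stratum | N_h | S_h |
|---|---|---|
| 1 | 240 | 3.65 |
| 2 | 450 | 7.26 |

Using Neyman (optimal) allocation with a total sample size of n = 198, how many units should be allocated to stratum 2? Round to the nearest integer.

Neyman allocation: n_h = n · N_h S_h / Σ N_i S_i, with n = 198.
  stratum 1: N_h·S_h = 240·3.65 = 876.00
  stratum 2: N_h·S_h = 450·7.26 = 3267.00
Σ N_h S_h = 4143.00
n for stratum 2 = 198·3267.00/4143.00 = 156.135 → 156

156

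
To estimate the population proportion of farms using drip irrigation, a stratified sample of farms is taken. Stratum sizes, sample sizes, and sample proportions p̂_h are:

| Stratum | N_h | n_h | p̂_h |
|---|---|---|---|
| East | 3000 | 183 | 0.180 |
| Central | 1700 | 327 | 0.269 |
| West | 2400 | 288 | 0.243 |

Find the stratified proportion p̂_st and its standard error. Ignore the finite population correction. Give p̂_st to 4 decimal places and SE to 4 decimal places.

p̂_st ≈ 0.2226, SE ≈ 0.0159

N = 7100; stratum weights W_h = N_h/N.
p̂_st = Σ W_h p̂_h = (3000·0.180 + 1700·0.269 + 2400·0.243)/7100 = 0.22261
V̂(p̂_st) = Σ W_h² p̂_h(1−p̂_h)/(n_h−1):
  stratum East: (3000/7100)²·0.180·0.820/182 = 0.000144791
  stratum Central: (1700/7100)²·0.269·0.731/326 = 3.45807e-05
  stratum West: (2400/7100)²·0.243·0.757/287 = 7.32362e-05
V̂(p̂_st) = 0.000252608; SE = √V̂ = 0.0158936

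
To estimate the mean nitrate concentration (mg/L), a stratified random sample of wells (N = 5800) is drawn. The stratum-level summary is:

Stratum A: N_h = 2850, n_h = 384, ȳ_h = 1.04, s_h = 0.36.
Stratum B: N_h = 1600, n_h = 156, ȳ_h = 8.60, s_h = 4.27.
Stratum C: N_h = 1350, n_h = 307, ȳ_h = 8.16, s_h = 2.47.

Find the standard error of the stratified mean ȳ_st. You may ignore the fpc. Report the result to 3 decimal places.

V̂(ȳ_st) = Σ W_h² s_h²/n_h, with W_h = N_h/N and N = 5800:
  stratum A: (2850/5800)²·0.36²/384 = 8.14906e-05
  stratum B: (1600/5800)²·4.27²/156 = 0.00889437
  stratum C: (1350/5800)²·2.47²/307 = 0.00107663
V̂(ȳ_st) = 0.0100525
SE(ȳ_st) = √0.0100525 = 0.100262

SE(ȳ_st) ≈ 0.100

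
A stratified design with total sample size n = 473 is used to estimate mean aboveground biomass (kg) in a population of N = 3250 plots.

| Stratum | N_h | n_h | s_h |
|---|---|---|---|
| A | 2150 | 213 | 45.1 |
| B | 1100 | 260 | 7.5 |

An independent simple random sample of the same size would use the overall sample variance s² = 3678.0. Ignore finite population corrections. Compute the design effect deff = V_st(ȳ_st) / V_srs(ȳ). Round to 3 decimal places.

V̂(ȳ_st) = Σ W_h² s_h²/n_h, with W_h = N_h/N and N = 3250:
  stratum A: (2150/3250)²·45.1²/213 = 4.17911
  stratum B: (1100/3250)²·7.5²/260 = 0.0247838
V_st = 4.20389
V_srs = s²/n = 3678.0/473 = 7.7759
deff = V_st / V_srs = 4.20389/7.7759 = 0.5406

deff ≈ 0.541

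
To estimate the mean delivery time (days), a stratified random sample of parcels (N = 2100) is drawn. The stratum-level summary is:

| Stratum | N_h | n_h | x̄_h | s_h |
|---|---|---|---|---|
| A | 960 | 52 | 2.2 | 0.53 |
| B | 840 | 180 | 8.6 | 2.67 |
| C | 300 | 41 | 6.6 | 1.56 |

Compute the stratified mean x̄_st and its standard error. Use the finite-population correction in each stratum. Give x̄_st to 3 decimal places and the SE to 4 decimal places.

x̄_st ≈ 5.389, SE ≈ 0.0842

x̄_st = Σ W_h x̄_h = (960·2.2 + 840·8.6 + 300·6.6)/2100 = 5.38857
V̂(x̄_st) = Σ W_h² (1 − n_h/N_h) s_h²/n_h, with W_h = N_h/N and N = 2100:
  stratum A: (960/2100)²·(1 − 52/960)·0.53²/52 = 0.00106774
  stratum B: (840/2100)²·(1 − 180/840)·2.67²/180 = 0.00497891
  stratum C: (300/2100)²·(1 − 41/300)·1.56²/41 = 0.0010458
V̂(x̄_st) = 0.00709246
SE(x̄_st) = √0.00709246 = 0.0842167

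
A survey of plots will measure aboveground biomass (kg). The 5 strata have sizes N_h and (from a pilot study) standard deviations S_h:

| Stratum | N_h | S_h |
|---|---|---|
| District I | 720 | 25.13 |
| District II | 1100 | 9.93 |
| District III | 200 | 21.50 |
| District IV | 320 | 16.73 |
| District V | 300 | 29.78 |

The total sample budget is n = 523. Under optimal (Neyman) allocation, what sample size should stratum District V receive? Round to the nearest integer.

98

Neyman allocation: n_h = n · N_h S_h / Σ N_i S_i, with n = 523.
  stratum District I: N_h·S_h = 720·25.13 = 18093.60
  stratum District II: N_h·S_h = 1100·9.93 = 10923.00
  stratum District III: N_h·S_h = 200·21.50 = 4300.00
  stratum District IV: N_h·S_h = 320·16.73 = 5353.60
  stratum District V: N_h·S_h = 300·29.78 = 8934.00
Σ N_h S_h = 47604.20
n for stratum District V = 523·8934.00/47604.20 = 98.153 → 98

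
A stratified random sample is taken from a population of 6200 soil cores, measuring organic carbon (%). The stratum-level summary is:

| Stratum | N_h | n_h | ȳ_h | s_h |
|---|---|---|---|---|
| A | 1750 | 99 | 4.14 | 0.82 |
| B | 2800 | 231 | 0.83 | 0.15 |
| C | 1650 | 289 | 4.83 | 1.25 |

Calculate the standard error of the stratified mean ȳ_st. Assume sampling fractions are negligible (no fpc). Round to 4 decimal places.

V̂(ȳ_st) = Σ W_h² s_h²/n_h, with W_h = N_h/N and N = 6200:
  stratum A: (1750/6200)²·0.82²/99 = 0.00054111
  stratum B: (2800/6200)²·0.15²/231 = 1.98657e-05
  stratum C: (1650/6200)²·1.25²/289 = 0.000382919
V̂(ȳ_st) = 0.000943894
SE(ȳ_st) = √0.000943894 = 0.0307229

SE(ȳ_st) ≈ 0.0307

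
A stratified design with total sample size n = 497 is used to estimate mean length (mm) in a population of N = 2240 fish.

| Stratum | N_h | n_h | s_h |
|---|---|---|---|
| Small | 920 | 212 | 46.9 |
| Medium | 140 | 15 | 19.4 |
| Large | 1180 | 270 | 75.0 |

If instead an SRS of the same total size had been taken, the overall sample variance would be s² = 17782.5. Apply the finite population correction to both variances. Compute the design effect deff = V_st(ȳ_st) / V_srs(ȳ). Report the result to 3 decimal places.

V̂(ȳ_st) = Σ W_h² (1 − n_h/N_h) s_h²/n_h, with W_h = N_h/N and N = 2240:
  stratum Small: (920/2240)²·(1 − 212/920)·46.9²/212 = 1.3469
  stratum Medium: (140/2240)²·(1 − 15/140)·19.4²/15 = 0.0875093
  stratum Large: (1180/2240)²·(1 − 270/1180)·75.0²/270 = 4.45847
V_st = 5.89288
V_srs = (1 − 497/2240)·17782.5/497 = 27.8411
deff = V_st / V_srs = 5.89288/27.8411 = 0.2117

deff ≈ 0.212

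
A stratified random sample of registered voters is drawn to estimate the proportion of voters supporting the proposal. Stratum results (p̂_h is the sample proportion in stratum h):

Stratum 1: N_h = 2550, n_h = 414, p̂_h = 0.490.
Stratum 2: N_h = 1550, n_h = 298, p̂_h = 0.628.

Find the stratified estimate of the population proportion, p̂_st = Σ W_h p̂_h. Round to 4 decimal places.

N = 4100; stratum weights W_h = N_h/N.
p̂_st = Σ W_h p̂_h = (2550·0.490 + 1550·0.628)/4100 = 0.54217

p̂_st ≈ 0.5422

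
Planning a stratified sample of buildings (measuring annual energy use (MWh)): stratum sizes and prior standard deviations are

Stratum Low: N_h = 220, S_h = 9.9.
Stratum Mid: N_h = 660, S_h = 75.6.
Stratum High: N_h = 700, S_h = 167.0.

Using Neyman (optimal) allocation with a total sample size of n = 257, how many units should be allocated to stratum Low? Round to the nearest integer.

Neyman allocation: n_h = n · N_h S_h / Σ N_i S_i, with n = 257.
  stratum Low: N_h·S_h = 220·9.9 = 2178.00
  stratum Mid: N_h·S_h = 660·75.6 = 49896.00
  stratum High: N_h·S_h = 700·167.0 = 116900.00
Σ N_h S_h = 168974.00
n for stratum Low = 257·2178.00/168974.00 = 3.313 → 3

3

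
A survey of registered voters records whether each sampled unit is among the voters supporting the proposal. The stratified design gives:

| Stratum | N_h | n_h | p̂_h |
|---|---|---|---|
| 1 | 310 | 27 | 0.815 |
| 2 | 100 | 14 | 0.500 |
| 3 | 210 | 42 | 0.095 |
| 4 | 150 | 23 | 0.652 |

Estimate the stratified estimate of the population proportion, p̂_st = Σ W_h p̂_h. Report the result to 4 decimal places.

p̂_st ≈ 0.5460

N = 770; stratum weights W_h = N_h/N.
p̂_st = Σ W_h p̂_h = (310·0.815 + 100·0.500 + 210·0.095 + 150·0.652)/770 = 0.54597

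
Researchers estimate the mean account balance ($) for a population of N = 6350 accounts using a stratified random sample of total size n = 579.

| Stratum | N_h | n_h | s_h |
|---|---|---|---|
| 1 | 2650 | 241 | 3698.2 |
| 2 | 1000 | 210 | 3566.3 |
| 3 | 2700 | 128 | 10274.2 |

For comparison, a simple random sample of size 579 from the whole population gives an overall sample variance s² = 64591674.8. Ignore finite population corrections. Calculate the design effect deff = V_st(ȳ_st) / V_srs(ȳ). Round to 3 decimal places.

deff ≈ 1.439

V̂(ȳ_st) = Σ W_h² s_h²/n_h, with W_h = N_h/N and N = 6350:
  stratum 1: (2650/6350)²·3698.2²/241 = 9883.44
  stratum 2: (1000/6350)²·3566.3²/210 = 1502
  stratum 3: (2700/6350)²·10274.2²/128 = 149096
V_st = 160481
V_srs = s²/n = 64591674.8/579 = 111557
deff = V_st / V_srs = 160481/111557 = 1.4386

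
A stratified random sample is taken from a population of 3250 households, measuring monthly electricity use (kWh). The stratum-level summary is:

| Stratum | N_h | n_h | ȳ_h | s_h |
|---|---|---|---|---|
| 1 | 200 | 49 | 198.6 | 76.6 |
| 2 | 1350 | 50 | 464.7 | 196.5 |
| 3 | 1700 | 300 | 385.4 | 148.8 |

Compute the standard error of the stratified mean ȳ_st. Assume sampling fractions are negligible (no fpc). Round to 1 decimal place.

SE(ȳ_st) ≈ 12.4

V̂(ȳ_st) = Σ W_h² s_h²/n_h, with W_h = N_h/N and N = 3250:
  stratum 1: (200/3250)²·76.6²/49 = 0.453476
  stratum 2: (1350/3250)²·196.5²/50 = 133.247
  stratum 3: (1700/3250)²·148.8²/300 = 20.1937
V̂(ȳ_st) = 153.894
SE(ȳ_st) = √153.894 = 12.4054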